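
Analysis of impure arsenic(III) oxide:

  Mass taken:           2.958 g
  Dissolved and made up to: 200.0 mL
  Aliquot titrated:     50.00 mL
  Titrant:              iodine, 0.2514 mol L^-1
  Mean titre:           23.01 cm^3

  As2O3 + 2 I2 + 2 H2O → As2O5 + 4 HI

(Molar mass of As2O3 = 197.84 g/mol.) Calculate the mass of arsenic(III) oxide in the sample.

n(I2) per titration = 0.02301 × 0.2514 = 5.785 × 10^-3 mol
From the 1:2 ratio, n(As2O3) in each aliquot = 1/2 × 5.785 × 10^-3 = 2.892 × 10^-3 mol
n(As2O3) in the whole flask = 2.892 × 10^-3 × 200.0/50.00 = 0.01157 mol
mass of As2O3 = 0.01157 × 197.84 = 2.289 g

2.289 g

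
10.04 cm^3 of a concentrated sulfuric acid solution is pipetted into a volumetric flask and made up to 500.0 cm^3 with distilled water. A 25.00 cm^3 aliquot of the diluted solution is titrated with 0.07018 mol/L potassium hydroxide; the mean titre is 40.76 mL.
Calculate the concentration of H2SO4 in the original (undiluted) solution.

H2SO4 + 2 KOH → K2SO4 + 2 H2O
n(KOH) = 0.04076 × 0.07018 = 2.861 × 10^-3 mol
From the 1:2 ratio, n(H2SO4) in the aliquot = 1/2 × 2.861 × 10^-3 = 1.430 × 10^-3 mol
[H2SO4]_dilute = 1.430 × 10^-3 / 0.02500 = 0.05721 mol/L
Dilution factor = 500.0 / 10.04 = 49.80
[H2SO4]_stock = 0.05721 × 49.80 = 2.849 mol/L

2.849 mol/L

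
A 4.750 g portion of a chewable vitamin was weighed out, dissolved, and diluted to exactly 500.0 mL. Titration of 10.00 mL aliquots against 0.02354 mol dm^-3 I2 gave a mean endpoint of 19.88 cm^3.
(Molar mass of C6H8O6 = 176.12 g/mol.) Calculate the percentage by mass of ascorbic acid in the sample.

86.76 %

C6H8O6 + I2 → C6H6O6 + 2 HI
n(I2) per titration = 0.01988 × 0.02354 = 4.680 × 10^-4 mol
n(C6H8O6) in each aliquot = 4.680 × 10^-4 mol (1:1 ratio)
n(C6H8O6) in the whole flask = 4.680 × 10^-4 × 500.0/10.00 = 0.02340 mol
mass of C6H8O6 = 0.02340 × 176.12 = 4.121 g
% C6H8O6 = 4.121 / 4.750 × 100 = 86.76 %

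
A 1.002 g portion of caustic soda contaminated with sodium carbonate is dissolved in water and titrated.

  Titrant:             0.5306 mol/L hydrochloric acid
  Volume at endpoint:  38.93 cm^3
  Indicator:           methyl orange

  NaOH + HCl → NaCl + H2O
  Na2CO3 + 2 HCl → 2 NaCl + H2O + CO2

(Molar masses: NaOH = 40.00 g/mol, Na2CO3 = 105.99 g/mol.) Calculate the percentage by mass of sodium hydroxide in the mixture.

n(HCl) = 0.03893 × 0.5306 = 0.02066 mol
Let x = n(NaOH), y = n(Na2CO3).
Titrant: 1x + 2y = 0.02066;  mass: 40.00x + 105.99y = 1.002
Solving, x = 7.132 × 10^-3 mol, y = 6.762 × 10^-3 mol
mass of NaOH = 7.132 × 10^-3 × 40.00 = 0.2853 g
% NaOH = 0.2853 / 1.002 × 100 = 28.47 %

28.47 %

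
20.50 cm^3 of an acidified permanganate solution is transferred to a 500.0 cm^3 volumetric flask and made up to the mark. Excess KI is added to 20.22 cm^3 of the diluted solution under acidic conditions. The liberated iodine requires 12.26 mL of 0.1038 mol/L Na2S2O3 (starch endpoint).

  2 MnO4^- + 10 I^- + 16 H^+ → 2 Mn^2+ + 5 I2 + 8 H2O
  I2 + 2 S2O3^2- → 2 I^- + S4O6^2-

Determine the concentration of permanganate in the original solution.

n(S2O3^2-) = 0.01226 × 0.1038 = 1.273 × 10^-3 mol
n(I2) = n(S2O3^2-)/2 = 6.363 × 10^-4 mol
From the 2:5 ratio, n(MnO4^-) in the aliquot = 2/5 × 6.363 × 10^-4 = 2.545 × 10^-4 mol
[MnO4^-]_dilute = 2.545 × 10^-4 / 0.02022 = 0.01259 mol/L
[MnO4^-]_original = 0.01259 × 500.0/20.50 = 0.3070 mol/L

0.3070 mol/L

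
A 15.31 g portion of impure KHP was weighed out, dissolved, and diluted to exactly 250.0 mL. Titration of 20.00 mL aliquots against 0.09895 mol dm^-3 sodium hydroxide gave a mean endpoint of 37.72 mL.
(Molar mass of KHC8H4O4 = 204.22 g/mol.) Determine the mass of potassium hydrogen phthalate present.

9.528 g

KHC8H4O4 + NaOH → KNaC8H4O4 + H2O
n(NaOH) per titration = 0.03772 × 0.09895 = 3.732 × 10^-3 mol
n(KHC8H4O4) in each aliquot = 3.732 × 10^-3 mol (1:1 ratio)
n(KHC8H4O4) in the whole flask = 3.732 × 10^-3 × 250.0/20.00 = 0.04665 mol
mass of KHC8H4O4 = 0.04665 × 204.22 = 9.528 g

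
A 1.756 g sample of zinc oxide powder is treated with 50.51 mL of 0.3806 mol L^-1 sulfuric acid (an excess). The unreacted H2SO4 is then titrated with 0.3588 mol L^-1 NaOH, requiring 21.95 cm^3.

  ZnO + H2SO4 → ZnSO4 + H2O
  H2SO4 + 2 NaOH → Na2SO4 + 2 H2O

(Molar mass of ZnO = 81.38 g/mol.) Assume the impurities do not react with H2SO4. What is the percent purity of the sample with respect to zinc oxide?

n(H2SO4) added = 0.05051 × 0.3806 = 0.01922 mol
n(NaOH) used in back-titration = 0.02195 × 0.3588 = 7.876 × 10^-3 mol
From the 1:2 ratio, n(H2SO4) left over = 1/2 × 7.876 × 10^-3 = 3.938 × 10^-3 mol
n(H2SO4) consumed by analyte = 0.01922 − 3.938 × 10^-3 = 0.01529 mol
n(ZnO) = 0.01529 mol (1:1 ratio)
mass of ZnO = 0.01529 × 81.38 = 1.244 g
% ZnO = 1.244 / 1.756 × 100 = 70.84 %

70.84 %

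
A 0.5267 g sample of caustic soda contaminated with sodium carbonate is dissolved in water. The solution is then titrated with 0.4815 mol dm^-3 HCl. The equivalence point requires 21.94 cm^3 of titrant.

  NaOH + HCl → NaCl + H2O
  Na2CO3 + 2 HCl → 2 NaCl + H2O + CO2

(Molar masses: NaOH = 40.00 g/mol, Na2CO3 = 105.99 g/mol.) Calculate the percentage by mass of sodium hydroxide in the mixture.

19.37 %

n(HCl) = 0.02194 × 0.4815 = 0.01056 mol
Let x = n(NaOH), y = n(Na2CO3).
Titrant: 1x + 2y = 0.01056;  mass: 40.00x + 105.99y = 0.5267
Solving, x = 2.551 × 10^-3 mol, y = 4.007 × 10^-3 mol
mass of NaOH = 2.551 × 10^-3 × 40.00 = 0.1020 g
% NaOH = 0.1020 / 0.5267 × 100 = 19.37 %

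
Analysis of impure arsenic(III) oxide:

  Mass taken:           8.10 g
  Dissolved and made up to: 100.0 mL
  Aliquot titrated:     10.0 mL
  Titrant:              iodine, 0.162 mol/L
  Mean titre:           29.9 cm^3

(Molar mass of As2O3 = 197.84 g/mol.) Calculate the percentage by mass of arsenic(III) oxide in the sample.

59.2 %

As2O3 + 2 I2 + 2 H2O → As2O5 + 4 HI
n(I2) per titration = 0.0299 × 0.162 = 4.84 × 10^-3 mol
From the 1:2 ratio, n(As2O3) in each aliquot = 1/2 × 4.84 × 10^-3 = 2.42 × 10^-3 mol
n(As2O3) in the whole flask = 2.42 × 10^-3 × 100.0/10.0 = 0.0242 mol
mass of As2O3 = 0.0242 × 197.84 = 4.79 g
% As2O3 = 4.79 / 8.10 × 100 = 59.2 %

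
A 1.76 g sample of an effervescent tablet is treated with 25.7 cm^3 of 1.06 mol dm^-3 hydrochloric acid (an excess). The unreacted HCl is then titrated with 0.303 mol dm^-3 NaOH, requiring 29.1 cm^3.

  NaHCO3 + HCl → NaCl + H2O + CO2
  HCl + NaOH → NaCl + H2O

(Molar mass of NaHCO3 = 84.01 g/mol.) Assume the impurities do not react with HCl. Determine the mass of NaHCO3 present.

1.55 g

n(HCl) added = 0.0257 × 1.06 = 0.0272 mol
n(NaOH) used in back-titration = 0.0291 × 0.303 = 8.82 × 10^-3 mol
n(HCl) left over = 8.82 × 10^-3 mol (1:1 ratio)
n(HCl) consumed by analyte = 0.0272 − 8.82 × 10^-3 = 0.0184 mol
n(NaHCO3) = 0.0184 mol (1:1 ratio)
mass of NaHCO3 = 0.0184 × 84.01 = 1.55 g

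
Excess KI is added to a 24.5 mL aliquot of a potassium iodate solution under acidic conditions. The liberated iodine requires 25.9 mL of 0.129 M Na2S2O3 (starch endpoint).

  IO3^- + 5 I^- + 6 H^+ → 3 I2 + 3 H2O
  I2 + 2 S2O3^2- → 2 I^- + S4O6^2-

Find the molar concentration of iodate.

0.0227 M

n(S2O3^2-) = 0.0259 × 0.129 = 3.34 × 10^-3 mol
n(I2) = n(S2O3^2-)/2 = 1.67 × 10^-3 mol
From the 1:3 ratio, n(IO3^-) in the aliquot = 1/3 × 1.67 × 10^-3 = 5.57 × 10^-4 mol
[IO3^-] = 5.57 × 10^-4 / 0.0245 = 0.0227 mol/L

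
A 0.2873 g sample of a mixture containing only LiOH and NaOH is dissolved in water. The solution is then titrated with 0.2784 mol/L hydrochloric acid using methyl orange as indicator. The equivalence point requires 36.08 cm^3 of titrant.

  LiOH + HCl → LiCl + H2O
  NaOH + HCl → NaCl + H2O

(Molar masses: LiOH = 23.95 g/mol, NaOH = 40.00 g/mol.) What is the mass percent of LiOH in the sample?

59.46 %

n(HCl) = 0.03608 × 0.2784 = 0.01004 mol
Let x = n(LiOH), y = n(NaOH).
Titrant: 1x + 1y = 0.01004;  mass: 23.95x + 40.00y = 0.2873
Solving, x = 7.133 × 10^-3 mol, y = 2.912 × 10^-3 mol
mass of LiOH = 7.133 × 10^-3 × 23.95 = 0.1708 g
% LiOH = 0.1708 / 0.2873 × 100 = 59.46 %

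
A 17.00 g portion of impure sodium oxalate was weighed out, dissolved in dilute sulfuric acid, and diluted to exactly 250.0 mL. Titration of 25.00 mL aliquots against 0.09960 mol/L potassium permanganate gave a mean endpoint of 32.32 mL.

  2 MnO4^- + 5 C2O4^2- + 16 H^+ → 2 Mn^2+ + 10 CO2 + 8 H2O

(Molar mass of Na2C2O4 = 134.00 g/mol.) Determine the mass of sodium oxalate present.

n(KMnO4) per titration = 0.03232 × 0.09960 = 3.219 × 10^-3 mol
From the 5:2 ratio, n(Na2C2O4) in each aliquot = 5/2 × 3.219 × 10^-3 = 8.048 × 10^-3 mol
n(Na2C2O4) in the whole flask = 8.048 × 10^-3 × 250.0/25.00 = 0.08048 mol
mass of Na2C2O4 = 0.08048 × 134.00 = 10.78 g

10.78 g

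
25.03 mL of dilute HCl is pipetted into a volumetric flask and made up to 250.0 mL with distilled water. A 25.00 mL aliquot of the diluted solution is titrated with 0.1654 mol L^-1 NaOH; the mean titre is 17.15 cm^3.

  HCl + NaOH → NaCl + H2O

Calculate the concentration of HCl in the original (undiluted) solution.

n(NaOH) = 0.01715 × 0.1654 = 2.837 × 10^-3 mol
n(HCl) in the aliquot = 2.837 × 10^-3 mol (1:1 ratio)
[HCl]_dilute = 2.837 × 10^-3 / 0.02500 = 0.1135 mol/L
Dilution factor = 250.0 / 25.03 = 9.988
[HCl]_stock = 0.1135 × 9.988 = 1.133 mol/L

1.133 mol/L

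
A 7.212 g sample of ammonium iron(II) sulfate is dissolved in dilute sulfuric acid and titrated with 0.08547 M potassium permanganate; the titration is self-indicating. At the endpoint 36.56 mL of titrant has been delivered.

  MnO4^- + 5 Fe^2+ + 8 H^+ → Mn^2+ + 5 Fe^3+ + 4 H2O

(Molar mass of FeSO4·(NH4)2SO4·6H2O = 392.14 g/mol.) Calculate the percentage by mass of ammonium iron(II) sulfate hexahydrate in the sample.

n(KMnO4) = 0.03656 L × 0.08547 mol/L = 3.125 × 10^-3 mol
From the 5:1 ratio, n(FeSO4·(NH4)2SO4·6H2O) = 5/1 × 3.125 × 10^-3 = 0.01562 mol
mass of FeSO4·(NH4)2SO4·6H2O = 0.01562 × 392.14 g/mol = 6.127 g
% FeSO4·(NH4)2SO4·6H2O = 6.127 / 7.212 × 100 = 84.95 %

84.95 %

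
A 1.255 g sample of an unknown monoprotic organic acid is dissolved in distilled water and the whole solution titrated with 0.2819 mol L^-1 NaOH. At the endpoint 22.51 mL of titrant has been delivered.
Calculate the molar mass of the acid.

197.8 g/mol

n(NaOH) = 0.02251 L × 0.2819 mol/L = 6.346 × 10^-3 mol
n(HA) = 6.346 × 10^-3 mol (1:1 ratio)
M = m / n = 1.255 g / 6.346 × 10^-3 mol = 197.8 g/mol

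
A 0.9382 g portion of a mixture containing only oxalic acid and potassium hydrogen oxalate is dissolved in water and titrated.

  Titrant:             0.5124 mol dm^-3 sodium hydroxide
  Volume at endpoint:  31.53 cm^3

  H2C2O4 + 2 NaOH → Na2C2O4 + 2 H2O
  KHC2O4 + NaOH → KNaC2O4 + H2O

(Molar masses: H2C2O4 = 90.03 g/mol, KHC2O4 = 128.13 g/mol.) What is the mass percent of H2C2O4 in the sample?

n(NaOH) = 0.03153 × 0.5124 = 0.01616 mol
Let x = n(H2C2O4), y = n(KHC2O4).
Titrant: 2x + 1y = 0.01616;  mass: 90.03x + 128.13y = 0.9382
Solving, x = 6.809 × 10^-3 mol, y = 2.538 × 10^-3 mol
mass of H2C2O4 = 6.809 × 10^-3 × 90.03 = 0.6130 g
% H2C2O4 = 0.6130 / 0.9382 × 100 = 65.34 %

65.34 %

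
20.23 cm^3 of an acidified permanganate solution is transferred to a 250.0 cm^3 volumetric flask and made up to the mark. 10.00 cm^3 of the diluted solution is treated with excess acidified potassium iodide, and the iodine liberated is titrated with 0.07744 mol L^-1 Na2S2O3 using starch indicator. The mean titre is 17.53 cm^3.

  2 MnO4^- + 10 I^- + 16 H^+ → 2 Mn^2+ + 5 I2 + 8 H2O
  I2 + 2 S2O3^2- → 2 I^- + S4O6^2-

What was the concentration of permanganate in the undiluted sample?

0.3355 mol/L

n(S2O3^2-) = 0.01753 × 0.07744 = 1.358 × 10^-3 mol
n(I2) = n(S2O3^2-)/2 = 6.788 × 10^-4 mol
From the 2:5 ratio, n(MnO4^-) in the aliquot = 2/5 × 6.788 × 10^-4 = 2.715 × 10^-4 mol
[MnO4^-]_dilute = 2.715 × 10^-4 / 0.01000 = 0.02715 mol/L
[MnO4^-]_original = 0.02715 × 250.0/20.23 = 0.3355 mol/L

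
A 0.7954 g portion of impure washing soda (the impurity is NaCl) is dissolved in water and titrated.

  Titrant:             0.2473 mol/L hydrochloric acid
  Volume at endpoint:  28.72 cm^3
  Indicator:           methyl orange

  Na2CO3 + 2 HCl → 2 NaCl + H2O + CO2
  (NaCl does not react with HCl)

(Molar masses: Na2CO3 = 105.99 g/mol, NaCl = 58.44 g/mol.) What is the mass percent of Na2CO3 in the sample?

47.32 %

n(HCl) = 0.02872 × 0.2473 = 7.102 × 10^-3 mol
Let x = n(Na2CO3), y = n(NaCl).
Titrant: 2x = 7.102 × 10^-3;  mass: 105.99x + 58.44y = 0.7954
Solving, x = 3.551 × 10^-3 mol, y = 7.170 × 10^-3 mol
mass of Na2CO3 = 3.551 × 10^-3 × 105.99 = 0.3764 g
% Na2CO3 = 0.3764 / 0.7954 × 100 = 47.32 %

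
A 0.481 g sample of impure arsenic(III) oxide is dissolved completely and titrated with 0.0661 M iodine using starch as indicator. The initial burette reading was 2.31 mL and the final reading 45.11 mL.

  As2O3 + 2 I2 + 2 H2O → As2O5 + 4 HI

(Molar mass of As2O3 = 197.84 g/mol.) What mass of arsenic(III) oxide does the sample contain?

n(I2) = 0.0428 L × 0.0661 mol/L = 2.83 × 10^-3 mol
From the 1:2 ratio, n(As2O3) = 1/2 × 2.83 × 10^-3 = 1.41 × 10^-3 mol
mass of As2O3 = 1.41 × 10^-3 × 197.84 g/mol = 0.280 g

0.280 g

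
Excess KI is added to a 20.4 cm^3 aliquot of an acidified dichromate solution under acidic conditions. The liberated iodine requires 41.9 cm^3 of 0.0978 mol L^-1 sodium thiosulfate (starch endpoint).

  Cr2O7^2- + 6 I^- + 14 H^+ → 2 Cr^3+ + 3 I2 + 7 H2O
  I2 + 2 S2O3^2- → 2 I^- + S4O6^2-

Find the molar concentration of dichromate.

n(S2O3^2-) = 0.0419 × 0.0978 = 4.10 × 10^-3 mol
n(I2) = n(S2O3^2-)/2 = 2.05 × 10^-3 mol
From the 1:3 ratio, n(Cr2O7^2-) in the aliquot = 1/3 × 2.05 × 10^-3 = 6.83 × 10^-4 mol
[Cr2O7^2-] = 6.83 × 10^-4 / 0.0204 = 0.0335 mol/L

0.0335 mol/L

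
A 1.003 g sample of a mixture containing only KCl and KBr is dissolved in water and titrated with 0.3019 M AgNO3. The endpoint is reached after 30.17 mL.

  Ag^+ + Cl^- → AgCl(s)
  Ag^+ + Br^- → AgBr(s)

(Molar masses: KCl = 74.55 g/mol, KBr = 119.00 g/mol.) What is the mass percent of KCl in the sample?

n(AgNO3) = 0.03017 × 0.3019 = 9.108 × 10^-3 mol
Let x = n(KCl), y = n(KBr).
Titrant: 1x + 1y = 9.108 × 10^-3;  mass: 74.55x + 119.00y = 1.003
Solving, x = 1.820 × 10^-3 mol, y = 7.289 × 10^-3 mol
mass of KCl = 1.820 × 10^-3 × 74.55 = 0.1357 g
% KCl = 0.1357 / 1.003 × 100 = 13.53 %

13.53 %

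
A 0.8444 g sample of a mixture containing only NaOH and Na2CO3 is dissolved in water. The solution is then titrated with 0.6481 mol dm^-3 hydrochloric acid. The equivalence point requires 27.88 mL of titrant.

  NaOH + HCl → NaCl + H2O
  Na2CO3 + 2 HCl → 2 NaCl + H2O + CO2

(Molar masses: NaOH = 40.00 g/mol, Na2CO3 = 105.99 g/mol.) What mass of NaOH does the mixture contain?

0.3483 g

n(HCl) = 0.02788 × 0.6481 = 0.01807 mol
Let x = n(NaOH), y = n(Na2CO3).
Titrant: 1x + 2y = 0.01807;  mass: 40.00x + 105.99y = 0.8444
Solving, x = 8.709 × 10^-3 mol, y = 4.680 × 10^-3 mol
mass of NaOH = 8.709 × 10^-3 × 40.00 = 0.3483 g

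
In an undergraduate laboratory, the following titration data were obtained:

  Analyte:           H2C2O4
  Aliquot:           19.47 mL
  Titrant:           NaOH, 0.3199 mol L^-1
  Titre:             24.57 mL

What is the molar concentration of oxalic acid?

0.2018 mol/L

H2C2O4 + 2 NaOH → Na2C2O4 + 2 H2O
n(NaOH) = 0.02457 L × 0.3199 mol/L = 7.860 × 10^-3 mol
From the 1:2 mole ratio, n(H2C2O4) = 1/2 × 7.860 × 10^-3 = 3.930 × 10^-3 mol
[H2C2O4] = 3.930 × 10^-3 mol / 0.01947 L = 0.2018 mol/L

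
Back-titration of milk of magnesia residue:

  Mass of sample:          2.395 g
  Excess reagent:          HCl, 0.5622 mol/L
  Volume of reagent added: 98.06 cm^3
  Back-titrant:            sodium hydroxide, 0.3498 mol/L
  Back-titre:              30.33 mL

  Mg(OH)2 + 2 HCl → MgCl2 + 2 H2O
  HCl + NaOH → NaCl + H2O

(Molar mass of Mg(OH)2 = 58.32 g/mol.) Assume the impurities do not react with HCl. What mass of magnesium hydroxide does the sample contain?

1.298 g

n(HCl) added = 0.09806 × 0.5622 = 0.05513 mol
n(NaOH) used in back-titration = 0.03033 × 0.3498 = 0.01061 mol
n(HCl) left over = 0.01061 mol (1:1 ratio)
n(HCl) consumed by analyte = 0.05513 − 0.01061 = 0.04452 mol
From the 1:2 ratio, n(Mg(OH)2) = 1/2 × 0.04452 = 0.02226 mol
mass of Mg(OH)2 = 0.02226 × 58.32 = 1.298 g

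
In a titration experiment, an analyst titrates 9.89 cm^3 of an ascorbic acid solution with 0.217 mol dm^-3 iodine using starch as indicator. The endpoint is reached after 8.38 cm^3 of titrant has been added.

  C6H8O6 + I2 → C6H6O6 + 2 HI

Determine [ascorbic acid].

n(I2) = 0.00838 L × 0.217 mol/L = 1.82 × 10^-3 mol
n(C6H8O6) = 1.82 × 10^-3 mol (1:1 mole ratio)
[C6H8O6] = 1.82 × 10^-3 mol / 0.00989 L = 0.184 mol/L

0.184 mol/L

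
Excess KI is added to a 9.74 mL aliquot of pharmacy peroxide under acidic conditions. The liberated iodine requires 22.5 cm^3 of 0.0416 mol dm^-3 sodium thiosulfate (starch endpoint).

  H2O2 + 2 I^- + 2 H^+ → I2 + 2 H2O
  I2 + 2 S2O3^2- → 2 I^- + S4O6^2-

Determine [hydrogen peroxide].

n(S2O3^2-) = 0.0225 × 0.0416 = 9.36 × 10^-4 mol
n(I2) = n(S2O3^2-)/2 = 4.68 × 10^-4 mol
n(H2O2) in the aliquot = 4.68 × 10^-4 mol (1:1 ratio)
[H2O2] = 4.68 × 10^-4 / 0.00974 = 0.0480 mol/L

0.0480 mol/L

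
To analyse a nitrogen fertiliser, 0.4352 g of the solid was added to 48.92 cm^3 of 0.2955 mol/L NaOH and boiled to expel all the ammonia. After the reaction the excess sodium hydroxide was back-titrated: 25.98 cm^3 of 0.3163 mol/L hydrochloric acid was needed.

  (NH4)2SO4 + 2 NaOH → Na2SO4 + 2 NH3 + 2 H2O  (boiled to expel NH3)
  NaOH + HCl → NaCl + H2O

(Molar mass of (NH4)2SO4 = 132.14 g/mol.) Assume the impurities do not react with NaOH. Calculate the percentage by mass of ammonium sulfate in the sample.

n(NaOH) added = 0.04892 × 0.2955 = 0.01446 mol
n(HCl) used in back-titration = 0.02598 × 0.3163 = 8.217 × 10^-3 mol
n(NaOH) left over = 8.217 × 10^-3 mol (1:1 ratio)
n(NaOH) consumed by analyte = 0.01446 − 8.217 × 10^-3 = 6.238 × 10^-3 mol
From the 1:2 ratio, n((NH4)2SO4) = 1/2 × 6.238 × 10^-3 = 3.119 × 10^-3 mol
mass of (NH4)2SO4 = 3.119 × 10^-3 × 132.14 = 0.4122 g
% (NH4)2SO4 = 0.4122 / 0.4352 × 100 = 94.71 %

94.71 %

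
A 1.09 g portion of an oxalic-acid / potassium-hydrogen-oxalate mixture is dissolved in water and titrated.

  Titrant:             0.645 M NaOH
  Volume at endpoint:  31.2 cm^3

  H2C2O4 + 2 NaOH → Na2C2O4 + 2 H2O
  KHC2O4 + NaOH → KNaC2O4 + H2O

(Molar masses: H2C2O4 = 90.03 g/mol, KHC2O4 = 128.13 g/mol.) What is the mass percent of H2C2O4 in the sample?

74.0 %

n(NaOH) = 0.0312 × 0.645 = 0.0201 mol
Let x = n(H2C2O4), y = n(KHC2O4).
Titrant: 2x + 1y = 0.0201;  mass: 90.03x + 128.13y = 1.09
Solving, x = 8.95 × 10^-3 mol, y = 2.22 × 10^-3 mol
mass of H2C2O4 = 8.95 × 10^-3 × 90.03 = 0.806 g
% H2C2O4 = 0.806 / 1.09 × 100 = 74.0 %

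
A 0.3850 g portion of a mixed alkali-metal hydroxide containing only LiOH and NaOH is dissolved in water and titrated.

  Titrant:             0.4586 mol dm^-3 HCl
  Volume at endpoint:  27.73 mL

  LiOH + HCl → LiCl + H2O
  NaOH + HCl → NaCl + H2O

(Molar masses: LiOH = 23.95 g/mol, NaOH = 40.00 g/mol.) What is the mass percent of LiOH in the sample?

47.94 %

n(HCl) = 0.02773 × 0.4586 = 0.01272 mol
Let x = n(LiOH), y = n(NaOH).
Titrant: 1x + 1y = 0.01272;  mass: 23.95x + 40.00y = 0.3850
Solving, x = 7.706 × 10^-3 mol, y = 5.011 × 10^-3 mol
mass of LiOH = 7.706 × 10^-3 × 23.95 = 0.1846 g
% LiOH = 0.1846 / 0.3850 × 100 = 47.94 %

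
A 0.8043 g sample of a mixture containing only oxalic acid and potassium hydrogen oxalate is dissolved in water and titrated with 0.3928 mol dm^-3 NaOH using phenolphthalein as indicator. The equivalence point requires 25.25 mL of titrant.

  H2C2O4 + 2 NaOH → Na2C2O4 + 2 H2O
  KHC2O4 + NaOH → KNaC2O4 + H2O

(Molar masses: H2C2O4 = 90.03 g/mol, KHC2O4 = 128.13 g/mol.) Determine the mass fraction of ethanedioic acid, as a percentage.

n(NaOH) = 0.02525 × 0.3928 = 9.918 × 10^-3 mol
Let x = n(H2C2O4), y = n(KHC2O4).
Titrant: 2x + 1y = 9.918 × 10^-3;  mass: 90.03x + 128.13y = 0.8043
Solving, x = 2.806 × 10^-3 mol, y = 4.305 × 10^-3 mol
mass of H2C2O4 = 2.806 × 10^-3 × 90.03 = 0.2527 g
% H2C2O4 = 0.2527 / 0.8043 × 100 = 31.41 %

31.41 %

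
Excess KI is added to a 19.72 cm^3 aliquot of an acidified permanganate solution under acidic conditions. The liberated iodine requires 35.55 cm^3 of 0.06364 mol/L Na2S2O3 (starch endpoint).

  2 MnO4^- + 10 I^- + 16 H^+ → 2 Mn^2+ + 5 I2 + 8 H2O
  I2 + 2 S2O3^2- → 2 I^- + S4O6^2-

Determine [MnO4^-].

0.02295 mol/L

n(S2O3^2-) = 0.03555 × 0.06364 = 2.262 × 10^-3 mol
n(I2) = n(S2O3^2-)/2 = 1.131 × 10^-3 mol
From the 2:5 ratio, n(MnO4^-) in the aliquot = 2/5 × 1.131 × 10^-3 = 4.525 × 10^-4 mol
[MnO4^-] = 4.525 × 10^-4 / 0.01972 = 0.02295 mol/L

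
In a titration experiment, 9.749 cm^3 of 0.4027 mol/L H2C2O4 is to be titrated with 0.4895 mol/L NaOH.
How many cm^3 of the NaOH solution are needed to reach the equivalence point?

16.04 mL

H2C2O4 + 2 NaOH → Na2C2O4 + 2 H2O
n(H2C2O4) = 0.009749 L × 0.4027 mol/L = 3.926 × 10^-3 mol
From the 2:1 stoichiometry, n(NaOH) = 2/1 × 3.926 × 10^-3 = 7.852 × 10^-3 mol
V(NaOH) = 7.852 × 10^-3 mol / 0.4895 mol/L = 0.01604 L = 16.04 mL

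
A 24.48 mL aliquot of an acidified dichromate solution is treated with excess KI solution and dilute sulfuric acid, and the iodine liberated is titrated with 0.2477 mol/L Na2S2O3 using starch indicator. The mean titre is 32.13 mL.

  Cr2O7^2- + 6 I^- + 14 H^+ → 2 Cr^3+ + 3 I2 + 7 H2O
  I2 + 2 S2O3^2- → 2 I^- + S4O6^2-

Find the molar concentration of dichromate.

0.05418 mol/L

n(S2O3^2-) = 0.03213 × 0.2477 = 7.959 × 10^-3 mol
n(I2) = n(S2O3^2-)/2 = 3.979 × 10^-3 mol
From the 1:3 ratio, n(Cr2O7^2-) in the aliquot = 1/3 × 3.979 × 10^-3 = 1.326 × 10^-3 mol
[Cr2O7^2-] = 1.326 × 10^-3 / 0.02448 = 0.05418 mol/L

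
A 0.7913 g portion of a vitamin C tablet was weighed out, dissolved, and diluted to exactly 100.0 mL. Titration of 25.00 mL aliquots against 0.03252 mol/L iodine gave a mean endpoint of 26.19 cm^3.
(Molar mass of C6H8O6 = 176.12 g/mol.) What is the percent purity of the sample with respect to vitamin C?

75.83 %

C6H8O6 + I2 → C6H6O6 + 2 HI
n(I2) per titration = 0.02619 × 0.03252 = 8.517 × 10^-4 mol
n(C6H8O6) in each aliquot = 8.517 × 10^-4 mol (1:1 ratio)
n(C6H8O6) in the whole flask = 8.517 × 10^-4 × 100.0/25.00 = 3.407 × 10^-3 mol
mass of C6H8O6 = 3.407 × 10^-3 × 176.12 = 0.6000 g
% C6H8O6 = 0.6000 / 0.7913 × 100 = 75.83 %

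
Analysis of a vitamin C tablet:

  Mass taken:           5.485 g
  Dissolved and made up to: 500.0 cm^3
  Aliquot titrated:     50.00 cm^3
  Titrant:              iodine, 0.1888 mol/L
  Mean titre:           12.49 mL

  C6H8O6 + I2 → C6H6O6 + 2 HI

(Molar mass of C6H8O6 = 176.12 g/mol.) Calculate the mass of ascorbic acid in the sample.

n(I2) per titration = 0.01249 × 0.1888 = 2.358 × 10^-3 mol
n(C6H8O6) in each aliquot = 2.358 × 10^-3 mol (1:1 ratio)
n(C6H8O6) in the whole flask = 2.358 × 10^-3 × 500.0/50.00 = 0.02358 mol
mass of C6H8O6 = 0.02358 × 176.12 = 4.153 g

4.153 g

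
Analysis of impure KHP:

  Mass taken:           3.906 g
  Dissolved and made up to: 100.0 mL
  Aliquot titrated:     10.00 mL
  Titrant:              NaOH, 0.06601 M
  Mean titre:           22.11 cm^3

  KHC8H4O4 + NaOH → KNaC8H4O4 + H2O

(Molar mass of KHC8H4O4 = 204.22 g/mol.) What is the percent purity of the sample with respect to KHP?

n(NaOH) per titration = 0.02211 × 0.06601 = 1.459 × 10^-3 mol
n(KHC8H4O4) in each aliquot = 1.459 × 10^-3 mol (1:1 ratio)
n(KHC8H4O4) in the whole flask = 1.459 × 10^-3 × 100.0/10.00 = 0.01459 mol
mass of KHC8H4O4 = 0.01459 × 204.22 = 2.981 g
% KHC8H4O4 = 2.981 / 3.906 × 100 = 76.31 %

76.31 %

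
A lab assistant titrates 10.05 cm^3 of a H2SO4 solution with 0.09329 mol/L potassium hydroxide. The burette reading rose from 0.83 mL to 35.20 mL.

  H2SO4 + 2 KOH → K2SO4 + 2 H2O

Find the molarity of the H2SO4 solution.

0.1595 mol/L

n(KOH) = 0.03437 L × 0.09329 mol/L = 3.206 × 10^-3 mol
From the 1:2 mole ratio, n(H2SO4) = 1/2 × 3.206 × 10^-3 = 1.603 × 10^-3 mol
[H2SO4] = 1.603 × 10^-3 mol / 0.01005 L = 0.1595 mol/L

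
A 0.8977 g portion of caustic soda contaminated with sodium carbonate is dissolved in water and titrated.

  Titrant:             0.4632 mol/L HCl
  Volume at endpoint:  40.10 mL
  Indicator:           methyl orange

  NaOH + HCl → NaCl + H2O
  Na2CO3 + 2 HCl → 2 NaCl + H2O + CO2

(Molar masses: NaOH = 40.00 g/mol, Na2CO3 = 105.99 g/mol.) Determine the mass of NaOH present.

n(HCl) = 0.04010 × 0.4632 = 0.01857 mol
Let x = n(NaOH), y = n(Na2CO3).
Titrant: 1x + 2y = 0.01857;  mass: 40.00x + 105.99y = 0.8977
Solving, x = 6.668 × 10^-3 mol, y = 5.953 × 10^-3 mol
mass of NaOH = 6.668 × 10^-3 × 40.00 = 0.2667 g

0.2667 g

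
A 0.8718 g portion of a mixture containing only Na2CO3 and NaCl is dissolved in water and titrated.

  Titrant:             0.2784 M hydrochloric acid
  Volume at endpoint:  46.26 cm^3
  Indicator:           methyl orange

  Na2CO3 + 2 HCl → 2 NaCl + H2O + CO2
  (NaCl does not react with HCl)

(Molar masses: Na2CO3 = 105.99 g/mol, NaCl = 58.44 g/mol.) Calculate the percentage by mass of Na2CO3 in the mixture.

n(HCl) = 0.04626 × 0.2784 = 0.01288 mol
Let x = n(Na2CO3), y = n(NaCl).
Titrant: 2x = 0.01288;  mass: 105.99x + 58.44y = 0.8718
Solving, x = 6.439 × 10^-3 mol, y = 3.239 × 10^-3 mol
mass of Na2CO3 = 6.439 × 10^-3 × 105.99 = 0.6825 g
% Na2CO3 = 0.6825 / 0.8718 × 100 = 78.29 %

78.29 %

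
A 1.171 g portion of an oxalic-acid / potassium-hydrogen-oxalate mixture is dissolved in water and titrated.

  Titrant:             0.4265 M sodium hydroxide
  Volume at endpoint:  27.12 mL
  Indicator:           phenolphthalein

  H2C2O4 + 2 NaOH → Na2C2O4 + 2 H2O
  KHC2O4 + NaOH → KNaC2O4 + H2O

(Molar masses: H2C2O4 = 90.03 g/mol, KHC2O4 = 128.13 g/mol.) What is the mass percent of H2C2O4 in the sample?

14.39 %

n(NaOH) = 0.02712 × 0.4265 = 0.01157 mol
Let x = n(H2C2O4), y = n(KHC2O4).
Titrant: 2x + 1y = 0.01157;  mass: 90.03x + 128.13y = 1.171
Solving, x = 1.871 × 10^-3 mol, y = 7.824 × 10^-3 mol
mass of H2C2O4 = 1.871 × 10^-3 × 90.03 = 0.1685 g
% H2C2O4 = 0.1685 / 1.171 × 100 = 14.39 %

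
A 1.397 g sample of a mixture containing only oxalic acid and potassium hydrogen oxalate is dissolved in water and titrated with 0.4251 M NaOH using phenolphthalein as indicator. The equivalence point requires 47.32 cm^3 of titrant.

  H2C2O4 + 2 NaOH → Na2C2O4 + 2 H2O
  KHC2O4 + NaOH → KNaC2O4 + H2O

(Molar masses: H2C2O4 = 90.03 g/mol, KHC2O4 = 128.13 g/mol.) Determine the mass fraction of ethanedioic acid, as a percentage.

n(NaOH) = 0.04732 × 0.4251 = 0.02012 mol
Let x = n(H2C2O4), y = n(KHC2O4).
Titrant: 2x + 1y = 0.02012;  mass: 90.03x + 128.13y = 1.397
Solving, x = 7.101 × 10^-3 mol, y = 5.913 × 10^-3 mol
mass of H2C2O4 = 7.101 × 10^-3 × 90.03 = 0.6393 g
% H2C2O4 = 0.6393 / 1.397 × 100 = 45.76 %

45.76 %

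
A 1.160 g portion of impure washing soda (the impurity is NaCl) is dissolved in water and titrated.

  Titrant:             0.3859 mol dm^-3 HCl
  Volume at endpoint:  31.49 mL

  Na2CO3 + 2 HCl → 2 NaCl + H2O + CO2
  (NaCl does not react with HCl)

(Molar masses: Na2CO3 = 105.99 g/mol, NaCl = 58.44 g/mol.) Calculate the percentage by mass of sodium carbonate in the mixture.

n(HCl) = 0.03149 × 0.3859 = 0.01215 mol
Let x = n(Na2CO3), y = n(NaCl).
Titrant: 2x = 0.01215;  mass: 105.99x + 58.44y = 1.160
Solving, x = 6.076 × 10^-3 mol, y = 8.830 × 10^-3 mol
mass of Na2CO3 = 6.076 × 10^-3 × 105.99 = 0.6440 g
% Na2CO3 = 0.6440 / 1.160 × 100 = 55.52 %

55.52 %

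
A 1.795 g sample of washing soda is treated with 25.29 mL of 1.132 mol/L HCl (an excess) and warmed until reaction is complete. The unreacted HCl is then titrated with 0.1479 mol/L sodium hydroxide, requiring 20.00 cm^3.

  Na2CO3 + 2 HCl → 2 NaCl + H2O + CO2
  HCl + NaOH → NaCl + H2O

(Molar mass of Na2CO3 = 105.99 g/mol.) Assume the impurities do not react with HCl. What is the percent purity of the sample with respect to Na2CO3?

n(HCl) added = 0.02529 × 1.132 = 0.02863 mol
n(NaOH) used in back-titration = 0.02000 × 0.1479 = 2.958 × 10^-3 mol
n(HCl) left over = 2.958 × 10^-3 mol (1:1 ratio)
n(HCl) consumed by analyte = 0.02863 − 2.958 × 10^-3 = 0.02567 mol
From the 1:2 ratio, n(Na2CO3) = 1/2 × 0.02567 = 0.01284 mol
mass of Na2CO3 = 0.01284 × 105.99 = 1.360 g
% Na2CO3 = 1.360 / 1.795 × 100 = 75.79 %

75.79 %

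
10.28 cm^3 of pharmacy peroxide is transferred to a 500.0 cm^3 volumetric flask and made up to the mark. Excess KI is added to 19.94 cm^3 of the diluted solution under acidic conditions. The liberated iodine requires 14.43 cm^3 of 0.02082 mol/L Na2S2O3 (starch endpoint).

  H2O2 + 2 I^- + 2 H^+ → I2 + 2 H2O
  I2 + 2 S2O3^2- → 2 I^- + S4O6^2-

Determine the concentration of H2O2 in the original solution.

n(S2O3^2-) = 0.01443 × 0.02082 = 3.004 × 10^-4 mol
n(I2) = n(S2O3^2-)/2 = 1.502 × 10^-4 mol
n(H2O2) in the aliquot = 1.502 × 10^-4 mol (1:1 ratio)
[H2O2]_dilute = 1.502 × 10^-4 / 0.01994 = 0.007533 mol/L
[H2O2]_original = 0.007533 × 500.0/10.28 = 0.3664 mol/L

0.3664 mol/L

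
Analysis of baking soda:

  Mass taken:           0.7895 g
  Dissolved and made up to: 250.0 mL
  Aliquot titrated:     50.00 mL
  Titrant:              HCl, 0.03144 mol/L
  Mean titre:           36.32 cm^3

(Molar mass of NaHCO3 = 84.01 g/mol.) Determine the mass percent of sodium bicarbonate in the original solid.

60.75 %

NaHCO3 + HCl → NaCl + H2O + CO2
n(HCl) per titration = 0.03632 × 0.03144 = 1.142 × 10^-3 mol
n(NaHCO3) in each aliquot = 1.142 × 10^-3 mol (1:1 ratio)
n(NaHCO3) in the whole flask = 1.142 × 10^-3 × 250.0/50.00 = 5.710 × 10^-3 mol
mass of NaHCO3 = 5.710 × 10^-3 × 84.01 = 0.4797 g
% NaHCO3 = 0.4797 / 0.7895 × 100 = 60.75 %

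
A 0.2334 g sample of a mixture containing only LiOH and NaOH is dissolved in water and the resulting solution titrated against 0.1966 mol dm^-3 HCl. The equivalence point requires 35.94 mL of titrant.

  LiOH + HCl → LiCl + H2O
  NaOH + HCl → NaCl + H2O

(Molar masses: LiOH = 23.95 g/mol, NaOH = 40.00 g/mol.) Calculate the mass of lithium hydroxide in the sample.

n(HCl) = 0.03594 × 0.1966 = 7.066 × 10^-3 mol
Let x = n(LiOH), y = n(NaOH).
Titrant: 1x + 1y = 7.066 × 10^-3;  mass: 23.95x + 40.00y = 0.2334
Solving, x = 3.067 × 10^-3 mol, y = 3.998 × 10^-3 mol
mass of LiOH = 3.067 × 10^-3 × 23.95 = 0.07346 g

0.07346 g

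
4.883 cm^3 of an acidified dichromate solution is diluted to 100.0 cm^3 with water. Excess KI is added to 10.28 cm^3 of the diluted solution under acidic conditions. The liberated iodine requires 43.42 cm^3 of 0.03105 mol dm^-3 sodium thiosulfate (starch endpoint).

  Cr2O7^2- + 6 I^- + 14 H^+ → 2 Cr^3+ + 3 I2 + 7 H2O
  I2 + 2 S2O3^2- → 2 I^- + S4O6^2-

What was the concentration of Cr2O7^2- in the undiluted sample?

n(S2O3^2-) = 0.04342 × 0.03105 = 1.348 × 10^-3 mol
n(I2) = n(S2O3^2-)/2 = 6.741 × 10^-4 mol
From the 1:3 ratio, n(Cr2O7^2-) in the aliquot = 1/3 × 6.741 × 10^-4 = 2.247 × 10^-4 mol
[Cr2O7^2-]_dilute = 2.247 × 10^-4 / 0.01028 = 0.02186 mol/L
[Cr2O7^2-]_original = 0.02186 × 100.0/4.883 = 0.4476 mol/L

0.4476 mol/L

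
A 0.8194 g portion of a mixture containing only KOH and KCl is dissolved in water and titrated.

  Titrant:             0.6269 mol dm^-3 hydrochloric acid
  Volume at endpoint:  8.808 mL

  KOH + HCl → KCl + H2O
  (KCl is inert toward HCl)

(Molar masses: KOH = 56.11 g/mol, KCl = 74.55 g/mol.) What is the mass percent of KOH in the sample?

37.81 %

n(HCl) = 0.008808 × 0.6269 = 5.522 × 10^-3 mol
Let x = n(KOH), y = n(KCl).
Titrant: 1x = 5.522 × 10^-3;  mass: 56.11x + 74.55y = 0.8194
Solving, x = 5.522 × 10^-3 mol, y = 6.835 × 10^-3 mol
mass of KOH = 5.522 × 10^-3 × 56.11 = 0.3098 g
% KOH = 0.3098 / 0.8194 × 100 = 37.81 %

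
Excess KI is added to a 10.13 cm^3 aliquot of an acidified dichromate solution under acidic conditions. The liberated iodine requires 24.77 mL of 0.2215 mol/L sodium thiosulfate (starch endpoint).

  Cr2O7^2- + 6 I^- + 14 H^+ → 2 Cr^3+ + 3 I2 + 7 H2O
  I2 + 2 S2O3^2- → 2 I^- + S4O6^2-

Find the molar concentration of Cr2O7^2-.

0.09027 mol/L

n(S2O3^2-) = 0.02477 × 0.2215 = 5.487 × 10^-3 mol
n(I2) = n(S2O3^2-)/2 = 2.743 × 10^-3 mol
From the 1:3 ratio, n(Cr2O7^2-) in the aliquot = 1/3 × 2.743 × 10^-3 = 9.144 × 10^-4 mol
[Cr2O7^2-] = 9.144 × 10^-4 / 0.01013 = 0.09027 mol/L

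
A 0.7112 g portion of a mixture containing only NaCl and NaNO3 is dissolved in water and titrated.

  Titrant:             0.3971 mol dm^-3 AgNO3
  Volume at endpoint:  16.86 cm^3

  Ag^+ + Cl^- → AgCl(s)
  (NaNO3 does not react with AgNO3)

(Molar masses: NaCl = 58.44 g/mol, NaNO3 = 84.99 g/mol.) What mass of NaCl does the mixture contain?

n(AgNO3) = 0.01686 × 0.3971 = 6.695 × 10^-3 mol
Let x = n(NaCl), y = n(NaNO3).
Titrant: 1x = 6.695 × 10^-3;  mass: 58.44x + 84.99y = 0.7112
Solving, x = 6.695 × 10^-3 mol, y = 3.764 × 10^-3 mol
mass of NaCl = 6.695 × 10^-3 × 58.44 = 0.3913 g

0.3913 g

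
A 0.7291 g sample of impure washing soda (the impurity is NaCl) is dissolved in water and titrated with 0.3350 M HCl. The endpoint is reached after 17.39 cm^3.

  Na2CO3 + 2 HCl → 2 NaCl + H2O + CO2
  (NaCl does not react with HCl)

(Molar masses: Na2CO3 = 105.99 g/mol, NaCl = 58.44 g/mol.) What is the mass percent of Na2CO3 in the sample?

42.34 %

n(HCl) = 0.01739 × 0.3350 = 5.826 × 10^-3 mol
Let x = n(Na2CO3), y = n(NaCl).
Titrant: 2x = 5.826 × 10^-3;  mass: 105.99x + 58.44y = 0.7291
Solving, x = 2.913 × 10^-3 mol, y = 7.193 × 10^-3 mol
mass of Na2CO3 = 2.913 × 10^-3 × 105.99 = 0.3087 g
% Na2CO3 = 0.3087 / 0.7291 × 100 = 42.34 %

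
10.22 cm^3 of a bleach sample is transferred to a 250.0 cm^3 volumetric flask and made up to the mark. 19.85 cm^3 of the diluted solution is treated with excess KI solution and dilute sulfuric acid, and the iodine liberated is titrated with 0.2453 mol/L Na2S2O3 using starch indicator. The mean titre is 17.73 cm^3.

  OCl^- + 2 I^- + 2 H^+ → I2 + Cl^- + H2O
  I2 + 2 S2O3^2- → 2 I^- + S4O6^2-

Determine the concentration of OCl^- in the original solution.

2.680 mol/L

n(S2O3^2-) = 0.01773 × 0.2453 = 4.349 × 10^-3 mol
n(I2) = n(S2O3^2-)/2 = 2.175 × 10^-3 mol
n(OCl^-) in the aliquot = 2.175 × 10^-3 mol (1:1 ratio)
[OCl^-]_dilute = 2.175 × 10^-3 / 0.01985 = 0.1096 mol/L
[OCl^-]_original = 0.1096 × 250.0/10.22 = 2.680 mol/L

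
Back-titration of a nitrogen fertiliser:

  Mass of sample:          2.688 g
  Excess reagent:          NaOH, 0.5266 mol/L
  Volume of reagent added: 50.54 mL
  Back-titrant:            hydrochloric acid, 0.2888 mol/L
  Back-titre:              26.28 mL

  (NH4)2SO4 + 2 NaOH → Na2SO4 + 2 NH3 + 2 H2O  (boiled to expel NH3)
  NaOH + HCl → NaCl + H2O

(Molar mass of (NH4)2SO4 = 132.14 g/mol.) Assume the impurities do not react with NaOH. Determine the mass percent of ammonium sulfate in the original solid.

n(NaOH) added = 0.05054 × 0.5266 = 0.02661 mol
n(HCl) used in back-titration = 0.02628 × 0.2888 = 7.590 × 10^-3 mol
n(NaOH) left over = 7.590 × 10^-3 mol (1:1 ratio)
n(NaOH) consumed by analyte = 0.02661 − 7.590 × 10^-3 = 0.01902 mol
From the 1:2 ratio, n((NH4)2SO4) = 1/2 × 0.01902 = 9.512 × 10^-3 mol
mass of (NH4)2SO4 = 9.512 × 10^-3 × 132.14 = 1.257 g
% (NH4)2SO4 = 1.257 / 2.688 × 100 = 46.76 %

46.76 %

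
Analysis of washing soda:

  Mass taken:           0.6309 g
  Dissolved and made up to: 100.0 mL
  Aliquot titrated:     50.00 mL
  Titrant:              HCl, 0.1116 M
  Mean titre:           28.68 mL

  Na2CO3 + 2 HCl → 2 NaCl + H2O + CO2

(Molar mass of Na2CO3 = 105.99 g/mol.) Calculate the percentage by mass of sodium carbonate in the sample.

n(HCl) per titration = 0.02868 × 0.1116 = 3.201 × 10^-3 mol
From the 1:2 ratio, n(Na2CO3) in each aliquot = 1/2 × 3.201 × 10^-3 = 1.600 × 10^-3 mol
n(Na2CO3) in the whole flask = 1.600 × 10^-3 × 100.0/50.00 = 3.201 × 10^-3 mol
mass of Na2CO3 = 3.201 × 10^-3 × 105.99 = 0.3392 g
% Na2CO3 = 0.3392 / 0.6309 × 100 = 53.77 %

53.77 %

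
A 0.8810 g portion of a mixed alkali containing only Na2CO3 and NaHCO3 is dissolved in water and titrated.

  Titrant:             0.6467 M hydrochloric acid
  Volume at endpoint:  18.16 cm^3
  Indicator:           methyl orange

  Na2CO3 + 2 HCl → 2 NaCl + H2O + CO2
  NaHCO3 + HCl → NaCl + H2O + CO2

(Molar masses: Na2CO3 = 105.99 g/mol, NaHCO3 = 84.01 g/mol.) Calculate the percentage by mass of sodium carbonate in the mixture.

20.48 %

n(HCl) = 0.01816 × 0.6467 = 0.01174 mol
Let x = n(Na2CO3), y = n(NaHCO3).
Titrant: 2x + 1y = 0.01174;  mass: 105.99x + 84.01y = 0.8810
Solving, x = 1.703 × 10^-3 mol, y = 8.339 × 10^-3 mol
mass of Na2CO3 = 1.703 × 10^-3 × 105.99 = 0.1805 g
% Na2CO3 = 0.1805 / 0.8810 × 100 = 20.48 %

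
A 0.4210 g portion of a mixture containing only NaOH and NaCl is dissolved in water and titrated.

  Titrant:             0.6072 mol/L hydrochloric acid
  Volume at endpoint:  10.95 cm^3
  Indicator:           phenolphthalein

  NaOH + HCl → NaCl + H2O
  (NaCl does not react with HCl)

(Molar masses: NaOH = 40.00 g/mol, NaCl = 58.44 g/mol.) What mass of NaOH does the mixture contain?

0.2660 g

n(HCl) = 0.01095 × 0.6072 = 6.649 × 10^-3 mol
Let x = n(NaOH), y = n(NaCl).
Titrant: 1x = 6.649 × 10^-3;  mass: 40.00x + 58.44y = 0.4210
Solving, x = 6.649 × 10^-3 mol, y = 2.653 × 10^-3 mol
mass of NaOH = 6.649 × 10^-3 × 40.00 = 0.2660 g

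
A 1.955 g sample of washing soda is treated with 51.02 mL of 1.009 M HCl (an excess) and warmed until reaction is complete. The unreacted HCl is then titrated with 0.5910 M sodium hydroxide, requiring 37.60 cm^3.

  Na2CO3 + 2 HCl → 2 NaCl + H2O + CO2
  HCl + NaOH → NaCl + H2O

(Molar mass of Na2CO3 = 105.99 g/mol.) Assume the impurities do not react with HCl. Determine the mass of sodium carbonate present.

n(HCl) added = 0.05102 × 1.009 = 0.05148 mol
n(NaOH) used in back-titration = 0.03760 × 0.5910 = 0.02222 mol
n(HCl) left over = 0.02222 mol (1:1 ratio)
n(HCl) consumed by analyte = 0.05148 − 0.02222 = 0.02926 mol
From the 1:2 ratio, n(Na2CO3) = 1/2 × 0.02926 = 0.01463 mol
mass of Na2CO3 = 0.01463 × 105.99 = 1.551 g

1.551 g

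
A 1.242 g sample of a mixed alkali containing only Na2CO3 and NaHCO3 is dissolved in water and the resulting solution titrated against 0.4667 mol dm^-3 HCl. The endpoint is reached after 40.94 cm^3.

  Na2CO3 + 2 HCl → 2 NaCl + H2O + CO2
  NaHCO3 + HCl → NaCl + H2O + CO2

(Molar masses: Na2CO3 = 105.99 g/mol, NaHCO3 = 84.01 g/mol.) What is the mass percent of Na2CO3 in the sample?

49.96 %

n(HCl) = 0.04094 × 0.4667 = 0.01911 mol
Let x = n(Na2CO3), y = n(NaHCO3).
Titrant: 2x + 1y = 0.01911;  mass: 105.99x + 84.01y = 1.242
Solving, x = 5.854 × 10^-3 mol, y = 7.398 × 10^-3 mol
mass of Na2CO3 = 5.854 × 10^-3 × 105.99 = 0.6205 g
% Na2CO3 = 0.6205 / 1.242 × 100 = 49.96 %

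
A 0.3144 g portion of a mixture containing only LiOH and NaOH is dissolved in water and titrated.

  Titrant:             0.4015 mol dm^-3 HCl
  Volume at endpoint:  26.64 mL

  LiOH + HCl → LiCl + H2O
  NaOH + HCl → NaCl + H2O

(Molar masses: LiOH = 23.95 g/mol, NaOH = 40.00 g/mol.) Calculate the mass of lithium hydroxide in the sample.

n(HCl) = 0.02664 × 0.4015 = 0.01070 mol
Let x = n(LiOH), y = n(NaOH).
Titrant: 1x + 1y = 0.01070;  mass: 23.95x + 40.00y = 0.3144
Solving, x = 7.068 × 10^-3 mol, y = 3.628 × 10^-3 mol
mass of LiOH = 7.068 × 10^-3 × 23.95 = 0.1693 g

0.1693 g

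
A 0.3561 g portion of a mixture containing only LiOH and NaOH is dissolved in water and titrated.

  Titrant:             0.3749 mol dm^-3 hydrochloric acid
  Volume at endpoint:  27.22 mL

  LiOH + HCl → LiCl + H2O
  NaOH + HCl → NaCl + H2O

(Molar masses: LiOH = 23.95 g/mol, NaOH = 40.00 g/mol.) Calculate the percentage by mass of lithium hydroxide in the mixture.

n(HCl) = 0.02722 × 0.3749 = 0.01020 mol
Let x = n(LiOH), y = n(NaOH).
Titrant: 1x + 1y = 0.01020;  mass: 23.95x + 40.00y = 0.3561
Solving, x = 3.246 × 10^-3 mol, y = 6.959 × 10^-3 mol
mass of LiOH = 3.246 × 10^-3 × 23.95 = 0.07773 g
% LiOH = 0.07773 / 0.3561 × 100 = 21.83 %

21.83 %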